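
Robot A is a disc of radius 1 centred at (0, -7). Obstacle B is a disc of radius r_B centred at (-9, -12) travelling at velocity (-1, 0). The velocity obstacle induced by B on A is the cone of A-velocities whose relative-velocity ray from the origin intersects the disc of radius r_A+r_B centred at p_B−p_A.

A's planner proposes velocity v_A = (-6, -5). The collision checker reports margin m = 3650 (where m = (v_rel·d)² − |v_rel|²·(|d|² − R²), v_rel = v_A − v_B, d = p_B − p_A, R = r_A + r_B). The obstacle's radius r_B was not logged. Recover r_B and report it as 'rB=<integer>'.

m = 3650
d = (-9, -5);  v_rel = (-5, -5),  |v_rel|² = 50
v_rel×d = (-5)·(-5) − (-5)·(-9) = -20
since m = R²·50 − (-20)²:  R² = (400 + 3650) / 50 = 81
R = √81 = 9  ⇒  r_B = 9 − 1 = 8

rB=8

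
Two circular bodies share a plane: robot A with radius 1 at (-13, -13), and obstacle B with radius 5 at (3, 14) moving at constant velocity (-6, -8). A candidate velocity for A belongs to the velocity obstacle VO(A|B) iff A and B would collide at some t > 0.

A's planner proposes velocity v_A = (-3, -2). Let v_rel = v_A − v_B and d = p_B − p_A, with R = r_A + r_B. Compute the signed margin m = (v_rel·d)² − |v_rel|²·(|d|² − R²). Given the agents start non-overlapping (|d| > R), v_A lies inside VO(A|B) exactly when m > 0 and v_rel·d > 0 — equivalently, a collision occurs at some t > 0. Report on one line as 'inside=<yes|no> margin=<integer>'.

d = (16, 27),  |d|² = 985;  R = 1+5 = 6,  c = 985−6² = 949
v_rel = (3, 6),  |v_rel|² = 45;  v_rel·d = (3)·(16) + (6)·(27) = 210
45·t² − 420·t + 949 = 0  ⇒  m = 210² − 45·949 = 1395
m = 1395 > 0,  v_rel·d = 210 > 0  ⇒  inside

inside=yes margin=1395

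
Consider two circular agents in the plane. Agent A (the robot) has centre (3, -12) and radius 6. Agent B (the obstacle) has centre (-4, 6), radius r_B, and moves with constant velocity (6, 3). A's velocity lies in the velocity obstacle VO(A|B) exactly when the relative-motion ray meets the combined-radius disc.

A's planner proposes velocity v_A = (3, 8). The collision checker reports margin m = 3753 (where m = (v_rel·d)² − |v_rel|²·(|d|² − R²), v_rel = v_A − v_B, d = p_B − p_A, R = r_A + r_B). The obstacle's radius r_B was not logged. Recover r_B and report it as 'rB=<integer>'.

m = 3753
d = (-7, 18);  v_rel = (-3, 5),  |v_rel|² = 34
v_rel×d = (-3)·(18) − (5)·(-7) = -19
since m = R²·34 − (-19)²:  R² = (361 + 3753) / 34 = 121
R = √121 = 11  ⇒  r_B = 11 − 6 = 5

rB=5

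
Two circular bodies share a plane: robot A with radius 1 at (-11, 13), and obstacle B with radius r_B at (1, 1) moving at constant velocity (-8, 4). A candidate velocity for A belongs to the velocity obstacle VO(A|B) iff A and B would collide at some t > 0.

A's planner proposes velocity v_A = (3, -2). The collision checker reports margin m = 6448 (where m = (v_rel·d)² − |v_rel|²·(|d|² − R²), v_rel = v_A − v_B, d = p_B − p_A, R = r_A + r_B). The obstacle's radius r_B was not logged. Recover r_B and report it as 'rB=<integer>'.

m = 6448
d = (12, -12);  v_rel = (11, -6),  |v_rel|² = 157
v_rel×d = (11)·(-12) − (-6)·(12) = -60
since m = R²·157 − (-60)²:  R² = (3600 + 6448) / 157 = 64
R = √64 = 8  ⇒  r_B = 8 − 1 = 7

rB=7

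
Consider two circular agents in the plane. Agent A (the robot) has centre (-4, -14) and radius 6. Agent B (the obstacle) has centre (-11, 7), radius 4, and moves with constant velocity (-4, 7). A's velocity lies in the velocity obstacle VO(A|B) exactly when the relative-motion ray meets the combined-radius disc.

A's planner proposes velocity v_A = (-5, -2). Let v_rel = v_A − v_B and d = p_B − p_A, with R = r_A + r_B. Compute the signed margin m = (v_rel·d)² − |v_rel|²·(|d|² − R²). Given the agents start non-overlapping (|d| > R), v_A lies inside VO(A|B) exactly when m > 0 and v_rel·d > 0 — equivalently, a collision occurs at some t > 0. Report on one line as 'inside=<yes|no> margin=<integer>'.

d = (-7, 21),  |d|² = 490;  R = 6+4 = 10,  c = 490−10² = 390
v_rel = (-1, -9),  |v_rel|² = 82;  v_rel·d = (-1)·(-7) + (-9)·(21) = -182
82·t² + 364·t + 390 = 0  ⇒  m = (-182)² − 82·390 = 1144
m = 1144 > 0,  v_rel·d = -182 < 0  ⇒  outside

inside=no margin=1144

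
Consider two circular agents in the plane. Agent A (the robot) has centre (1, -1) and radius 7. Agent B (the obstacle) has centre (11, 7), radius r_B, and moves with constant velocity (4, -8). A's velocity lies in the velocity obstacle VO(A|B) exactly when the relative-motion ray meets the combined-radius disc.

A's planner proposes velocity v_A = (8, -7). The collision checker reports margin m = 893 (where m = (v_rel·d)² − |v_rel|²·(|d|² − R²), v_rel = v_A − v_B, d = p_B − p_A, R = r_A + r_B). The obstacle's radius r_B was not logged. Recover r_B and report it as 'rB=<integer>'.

m = 893
d = (10, 8);  v_rel = (4, 1),  |v_rel|² = 17
v_rel×d = (4)·(8) − (1)·(10) = 22
since m = R²·17 − 22²:  R² = (484 + 893) / 17 = 81
R = √81 = 9  ⇒  r_B = 9 − 7 = 2

rB=2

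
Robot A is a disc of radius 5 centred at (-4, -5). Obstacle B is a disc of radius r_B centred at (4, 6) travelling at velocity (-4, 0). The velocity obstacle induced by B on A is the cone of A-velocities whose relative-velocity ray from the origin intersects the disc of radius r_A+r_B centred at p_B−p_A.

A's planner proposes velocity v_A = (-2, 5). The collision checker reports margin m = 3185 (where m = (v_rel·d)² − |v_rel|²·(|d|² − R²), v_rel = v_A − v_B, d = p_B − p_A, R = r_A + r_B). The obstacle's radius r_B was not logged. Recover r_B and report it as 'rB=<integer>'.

m = 3185
d = (8, 11);  v_rel = (2, 5),  |v_rel|² = 29
v_rel×d = (2)·(11) − (5)·(8) = -18
since m = R²·29 − (-18)²:  R² = (324 + 3185) / 29 = 121
R = √121 = 11  ⇒  r_B = 11 − 5 = 6

rB=6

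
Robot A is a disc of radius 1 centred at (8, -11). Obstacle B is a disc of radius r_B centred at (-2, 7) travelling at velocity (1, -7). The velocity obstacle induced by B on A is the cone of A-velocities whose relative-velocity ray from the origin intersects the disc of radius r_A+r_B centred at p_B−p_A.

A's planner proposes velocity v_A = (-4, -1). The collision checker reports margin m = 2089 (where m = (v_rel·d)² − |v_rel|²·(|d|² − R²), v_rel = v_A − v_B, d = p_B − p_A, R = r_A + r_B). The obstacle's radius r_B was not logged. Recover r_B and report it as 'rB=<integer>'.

m = 2089
d = (-10, 18);  v_rel = (-5, 6),  |v_rel|² = 61
v_rel×d = (-5)·(18) − (6)·(-10) = -30
since m = R²·61 − (-30)²:  R² = (900 + 2089) / 61 = 49
R = √49 = 7  ⇒  r_B = 7 − 1 = 6

rB=6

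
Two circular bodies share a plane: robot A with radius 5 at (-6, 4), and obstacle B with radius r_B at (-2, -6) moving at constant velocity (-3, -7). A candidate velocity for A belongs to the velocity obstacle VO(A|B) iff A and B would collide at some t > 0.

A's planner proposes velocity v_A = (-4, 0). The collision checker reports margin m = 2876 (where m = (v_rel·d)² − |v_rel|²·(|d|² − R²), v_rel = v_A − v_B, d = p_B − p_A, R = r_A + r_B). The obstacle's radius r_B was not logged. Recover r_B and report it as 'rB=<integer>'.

m = 2876
d = (4, -10);  v_rel = (-1, 7),  |v_rel|² = 50
v_rel×d = (-1)·(-10) − (7)·(4) = -18
since m = R²·50 − (-18)²:  R² = (324 + 2876) / 50 = 64
R = √64 = 8  ⇒  r_B = 8 − 5 = 3

rB=3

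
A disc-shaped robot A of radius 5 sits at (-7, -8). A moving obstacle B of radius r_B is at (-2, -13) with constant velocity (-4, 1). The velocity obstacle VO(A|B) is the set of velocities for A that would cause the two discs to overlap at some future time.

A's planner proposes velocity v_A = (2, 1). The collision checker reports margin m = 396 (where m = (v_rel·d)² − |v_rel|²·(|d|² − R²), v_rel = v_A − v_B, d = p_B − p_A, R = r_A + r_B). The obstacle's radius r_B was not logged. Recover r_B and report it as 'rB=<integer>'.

m = 396
d = (5, -5);  v_rel = (6, 0),  |v_rel|² = 36
v_rel×d = (6)·(-5) − (0)·(5) = -30
since m = R²·36 − (-30)²:  R² = (900 + 396) / 36 = 36
R = √36 = 6  ⇒  r_B = 6 − 5 = 1

rB=1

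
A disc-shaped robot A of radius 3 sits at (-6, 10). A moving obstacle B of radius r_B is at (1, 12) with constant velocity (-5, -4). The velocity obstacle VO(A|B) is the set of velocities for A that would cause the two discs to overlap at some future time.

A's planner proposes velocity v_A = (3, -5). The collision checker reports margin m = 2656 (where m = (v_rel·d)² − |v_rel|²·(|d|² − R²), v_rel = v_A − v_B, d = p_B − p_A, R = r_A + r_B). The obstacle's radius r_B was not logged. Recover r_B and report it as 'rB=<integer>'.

m = 2656
d = (7, 2);  v_rel = (8, -1),  |v_rel|² = 65
v_rel×d = (8)·(2) − (-1)·(7) = 23
since m = R²·65 − 23²:  R² = (529 + 2656) / 65 = 49
R = √49 = 7  ⇒  r_B = 7 − 3 = 4

rB=4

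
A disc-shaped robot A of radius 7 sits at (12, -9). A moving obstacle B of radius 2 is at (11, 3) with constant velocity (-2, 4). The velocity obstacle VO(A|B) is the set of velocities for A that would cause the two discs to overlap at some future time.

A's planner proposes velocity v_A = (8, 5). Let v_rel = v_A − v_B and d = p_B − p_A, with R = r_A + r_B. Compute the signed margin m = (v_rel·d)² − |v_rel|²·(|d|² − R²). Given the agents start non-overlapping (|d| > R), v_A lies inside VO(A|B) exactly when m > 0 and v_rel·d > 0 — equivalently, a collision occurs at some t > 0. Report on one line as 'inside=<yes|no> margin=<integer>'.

d = (-1, 12),  |d|² = 145;  R = 7+2 = 9,  c = 145−9² = 64
v_rel = (10, 1),  |v_rel|² = 101;  v_rel·d = (10)·(-1) + (1)·(12) = 2
101·t² − 4·t + 64 = 0  ⇒  m = 2² − 101·64 = -6460
m = -6460 < 0,  v_rel·d = 2 > 0  ⇒  outside

inside=no margin=-6460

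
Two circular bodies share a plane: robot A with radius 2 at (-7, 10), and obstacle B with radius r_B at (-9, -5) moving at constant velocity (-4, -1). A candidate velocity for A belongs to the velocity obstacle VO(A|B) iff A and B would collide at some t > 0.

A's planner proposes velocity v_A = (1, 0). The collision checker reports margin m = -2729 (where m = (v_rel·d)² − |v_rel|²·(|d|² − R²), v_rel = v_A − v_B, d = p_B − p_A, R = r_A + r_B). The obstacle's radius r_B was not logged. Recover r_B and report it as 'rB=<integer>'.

m = -2729
d = (-2, -15);  v_rel = (5, 1),  |v_rel|² = 26
v_rel×d = (5)·(-15) − (1)·(-2) = -73
since m = R²·26 − (-73)²:  R² = (5329 + -2729) / 26 = 100
R = √100 = 10  ⇒  r_B = 10 − 2 = 8

rB=8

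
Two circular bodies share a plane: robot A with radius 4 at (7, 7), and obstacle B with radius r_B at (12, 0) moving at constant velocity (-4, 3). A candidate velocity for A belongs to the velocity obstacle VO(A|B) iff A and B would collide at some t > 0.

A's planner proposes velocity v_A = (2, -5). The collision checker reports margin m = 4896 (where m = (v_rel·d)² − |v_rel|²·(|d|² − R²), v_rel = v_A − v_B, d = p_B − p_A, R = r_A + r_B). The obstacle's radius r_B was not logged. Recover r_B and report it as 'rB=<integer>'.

m = 4896
d = (5, -7);  v_rel = (6, -8),  |v_rel|² = 100
v_rel×d = (6)·(-7) − (-8)·(5) = -2
since m = R²·100 − (-2)²:  R² = (4 + 4896) / 100 = 49
R = √49 = 7  ⇒  r_B = 7 − 4 = 3

rB=3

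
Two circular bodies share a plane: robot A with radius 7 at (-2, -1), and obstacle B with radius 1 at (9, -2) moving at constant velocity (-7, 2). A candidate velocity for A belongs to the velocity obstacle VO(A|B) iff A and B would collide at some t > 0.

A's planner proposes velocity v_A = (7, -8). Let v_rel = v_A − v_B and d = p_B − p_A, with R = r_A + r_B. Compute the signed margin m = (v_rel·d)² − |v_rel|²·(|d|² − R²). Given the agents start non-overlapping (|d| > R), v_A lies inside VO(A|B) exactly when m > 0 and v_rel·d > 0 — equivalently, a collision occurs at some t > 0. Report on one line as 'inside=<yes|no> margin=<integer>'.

d = (11, -1),  |d|² = 122;  R = 7+1 = 8,  c = 122−8² = 58
v_rel = (14, -10),  |v_rel|² = 296;  v_rel·d = (14)·(11) + (-10)·(-1) = 164
296·t² − 328·t + 58 = 0  ⇒  m = 164² − 296·58 = 9728
m = 9728 > 0,  v_rel·d = 164 > 0  ⇒  inside

inside=yes margin=9728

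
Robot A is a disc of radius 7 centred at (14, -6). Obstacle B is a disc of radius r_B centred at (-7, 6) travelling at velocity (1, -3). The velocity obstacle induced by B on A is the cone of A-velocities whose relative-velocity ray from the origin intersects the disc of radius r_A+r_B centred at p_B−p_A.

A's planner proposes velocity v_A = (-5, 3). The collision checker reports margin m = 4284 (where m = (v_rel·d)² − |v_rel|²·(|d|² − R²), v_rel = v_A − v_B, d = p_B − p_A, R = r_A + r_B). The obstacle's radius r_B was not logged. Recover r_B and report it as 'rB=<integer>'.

m = 4284
d = (-21, 12);  v_rel = (-6, 6),  |v_rel|² = 72
v_rel×d = (-6)·(12) − (6)·(-21) = 54
since m = R²·72 − 54²:  R² = (2916 + 4284) / 72 = 100
R = √100 = 10  ⇒  r_B = 10 − 7 = 3

rB=3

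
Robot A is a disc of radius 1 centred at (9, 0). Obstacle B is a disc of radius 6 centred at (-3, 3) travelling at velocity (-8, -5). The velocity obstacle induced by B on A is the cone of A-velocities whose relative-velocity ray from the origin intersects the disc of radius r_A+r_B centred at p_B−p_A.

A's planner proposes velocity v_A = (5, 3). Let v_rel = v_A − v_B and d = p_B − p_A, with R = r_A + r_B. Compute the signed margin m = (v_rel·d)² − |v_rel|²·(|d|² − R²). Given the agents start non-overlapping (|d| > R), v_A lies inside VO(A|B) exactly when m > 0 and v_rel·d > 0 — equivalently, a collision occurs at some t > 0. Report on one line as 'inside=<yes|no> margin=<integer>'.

d = (-12, 3),  |d|² = 153;  R = 1+6 = 7,  c = 153−7² = 104
v_rel = (13, 8),  |v_rel|² = 233;  v_rel·d = (13)·(-12) + (8)·(3) = -132
233·t² + 264·t + 104 = 0  ⇒  m = (-132)² − 233·104 = -6808
m = -6808 < 0,  v_rel·d = -132 < 0  ⇒  outside

inside=no margin=-6808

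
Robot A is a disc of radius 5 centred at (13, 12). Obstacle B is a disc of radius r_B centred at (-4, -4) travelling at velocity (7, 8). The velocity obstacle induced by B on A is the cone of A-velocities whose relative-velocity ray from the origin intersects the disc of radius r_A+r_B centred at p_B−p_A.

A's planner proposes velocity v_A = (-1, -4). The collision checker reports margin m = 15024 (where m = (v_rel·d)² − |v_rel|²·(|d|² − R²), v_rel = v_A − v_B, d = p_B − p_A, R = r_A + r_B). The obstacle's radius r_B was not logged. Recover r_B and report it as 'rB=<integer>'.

m = 15024
d = (-17, -16);  v_rel = (-8, -12),  |v_rel|² = 208
v_rel×d = (-8)·(-16) − (-12)·(-17) = -76
since m = R²·208 − (-76)²:  R² = (5776 + 15024) / 208 = 100
R = √100 = 10  ⇒  r_B = 10 − 5 = 5

rB=5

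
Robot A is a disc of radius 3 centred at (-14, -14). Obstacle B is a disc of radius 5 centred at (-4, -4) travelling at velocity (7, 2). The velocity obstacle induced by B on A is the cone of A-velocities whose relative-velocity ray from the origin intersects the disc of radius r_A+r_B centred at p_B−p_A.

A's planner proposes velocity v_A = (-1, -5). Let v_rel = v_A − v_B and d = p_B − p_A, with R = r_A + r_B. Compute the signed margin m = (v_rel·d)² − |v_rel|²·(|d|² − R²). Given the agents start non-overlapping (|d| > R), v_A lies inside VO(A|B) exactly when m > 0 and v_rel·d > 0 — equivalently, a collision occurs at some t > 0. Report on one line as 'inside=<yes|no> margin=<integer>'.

d = (10, 10),  |d|² = 200;  R = 3+5 = 8,  c = 200−8² = 136
v_rel = (-8, -7),  |v_rel|² = 113;  v_rel·d = (-8)·(10) + (-7)·(10) = -150
113·t² + 300·t + 136 = 0  ⇒  m = (-150)² − 113·136 = 7132
m = 7132 > 0,  v_rel·d = -150 < 0  ⇒  outside

inside=no margin=7132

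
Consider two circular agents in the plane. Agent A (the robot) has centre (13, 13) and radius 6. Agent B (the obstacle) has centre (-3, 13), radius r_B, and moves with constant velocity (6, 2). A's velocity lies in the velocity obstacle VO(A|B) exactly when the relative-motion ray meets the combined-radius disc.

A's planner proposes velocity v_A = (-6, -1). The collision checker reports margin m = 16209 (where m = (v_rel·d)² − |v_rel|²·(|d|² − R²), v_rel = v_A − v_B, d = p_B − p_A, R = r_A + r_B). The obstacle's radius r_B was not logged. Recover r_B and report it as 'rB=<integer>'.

m = 16209
d = (-16, 0);  v_rel = (-12, -3),  |v_rel|² = 153
v_rel×d = (-12)·(0) − (-3)·(-16) = -48
since m = R²·153 − (-48)²:  R² = (2304 + 16209) / 153 = 121
R = √121 = 11  ⇒  r_B = 11 − 6 = 5

rB=5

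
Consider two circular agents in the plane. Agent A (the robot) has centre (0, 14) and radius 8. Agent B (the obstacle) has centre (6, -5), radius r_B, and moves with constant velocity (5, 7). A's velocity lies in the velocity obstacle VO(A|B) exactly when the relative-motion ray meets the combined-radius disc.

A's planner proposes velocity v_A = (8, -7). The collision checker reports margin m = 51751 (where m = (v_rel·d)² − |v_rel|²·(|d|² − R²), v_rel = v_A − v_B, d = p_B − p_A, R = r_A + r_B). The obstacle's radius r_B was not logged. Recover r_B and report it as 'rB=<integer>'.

m = 51751
d = (6, -19);  v_rel = (3, -14),  |v_rel|² = 205
v_rel×d = (3)·(-19) − (-14)·(6) = 27
since m = R²·205 − 27²:  R² = (729 + 51751) / 205 = 256
R = √256 = 16  ⇒  r_B = 16 − 8 = 8

rB=8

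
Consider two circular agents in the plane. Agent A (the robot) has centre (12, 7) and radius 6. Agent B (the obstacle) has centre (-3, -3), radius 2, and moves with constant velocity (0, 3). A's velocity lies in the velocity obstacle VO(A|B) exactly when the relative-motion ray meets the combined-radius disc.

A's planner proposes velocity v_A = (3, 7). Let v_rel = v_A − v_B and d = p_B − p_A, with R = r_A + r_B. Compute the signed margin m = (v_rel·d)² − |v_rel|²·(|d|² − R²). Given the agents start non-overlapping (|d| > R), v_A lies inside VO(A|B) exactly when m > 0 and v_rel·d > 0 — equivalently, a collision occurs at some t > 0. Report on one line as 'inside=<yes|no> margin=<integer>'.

d = (-15, -10),  |d|² = 325;  R = 6+2 = 8,  c = 325−8² = 261
v_rel = (3, 4),  |v_rel|² = 25;  v_rel·d = (3)·(-15) + (4)·(-10) = -85
25·t² + 170·t + 261 = 0  ⇒  m = (-85)² − 25·261 = 700
m = 700 > 0,  v_rel·d = -85 < 0  ⇒  outside

inside=no margin=700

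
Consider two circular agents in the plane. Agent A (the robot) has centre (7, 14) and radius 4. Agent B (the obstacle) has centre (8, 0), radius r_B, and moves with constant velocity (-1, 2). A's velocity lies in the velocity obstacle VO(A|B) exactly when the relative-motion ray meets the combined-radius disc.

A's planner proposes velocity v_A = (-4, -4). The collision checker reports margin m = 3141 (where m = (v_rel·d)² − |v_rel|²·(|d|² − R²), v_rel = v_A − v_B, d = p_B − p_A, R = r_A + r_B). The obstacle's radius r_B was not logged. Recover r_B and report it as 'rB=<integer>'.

m = 3141
d = (1, -14);  v_rel = (-3, -6),  |v_rel|² = 45
v_rel×d = (-3)·(-14) − (-6)·(1) = 48
since m = R²·45 − 48²:  R² = (2304 + 3141) / 45 = 121
R = √121 = 11  ⇒  r_B = 11 − 4 = 7

rB=7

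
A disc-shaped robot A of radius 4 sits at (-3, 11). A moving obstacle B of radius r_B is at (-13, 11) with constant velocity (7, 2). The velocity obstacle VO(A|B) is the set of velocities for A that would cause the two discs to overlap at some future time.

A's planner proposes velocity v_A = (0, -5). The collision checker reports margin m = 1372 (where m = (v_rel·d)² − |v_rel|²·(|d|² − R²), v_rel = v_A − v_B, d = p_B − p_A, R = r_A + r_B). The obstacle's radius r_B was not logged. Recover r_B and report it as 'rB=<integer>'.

m = 1372
d = (-10, 0);  v_rel = (-7, -7),  |v_rel|² = 98
v_rel×d = (-7)·(0) − (-7)·(-10) = -70
since m = R²·98 − (-70)²:  R² = (4900 + 1372) / 98 = 64
R = √64 = 8  ⇒  r_B = 8 − 4 = 4

rB=4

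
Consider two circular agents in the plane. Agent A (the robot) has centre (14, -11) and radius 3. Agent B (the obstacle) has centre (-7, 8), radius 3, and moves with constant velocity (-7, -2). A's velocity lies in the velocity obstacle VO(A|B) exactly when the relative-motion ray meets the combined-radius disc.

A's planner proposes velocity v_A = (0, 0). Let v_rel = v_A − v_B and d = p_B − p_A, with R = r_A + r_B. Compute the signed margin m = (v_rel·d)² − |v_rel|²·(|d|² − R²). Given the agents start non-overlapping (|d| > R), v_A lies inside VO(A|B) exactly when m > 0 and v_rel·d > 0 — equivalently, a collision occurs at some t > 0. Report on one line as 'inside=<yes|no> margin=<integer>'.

d = (-21, 19),  |d|² = 802;  R = 3+3 = 6,  c = 802−6² = 766
v_rel = (7, 2),  |v_rel|² = 53;  v_rel·d = (7)·(-21) + (2)·(19) = -109
53·t² + 218·t + 766 = 0  ⇒  m = (-109)² − 53·766 = -28717
m = -28717 < 0,  v_rel·d = -109 < 0  ⇒  outside

inside=no margin=-28717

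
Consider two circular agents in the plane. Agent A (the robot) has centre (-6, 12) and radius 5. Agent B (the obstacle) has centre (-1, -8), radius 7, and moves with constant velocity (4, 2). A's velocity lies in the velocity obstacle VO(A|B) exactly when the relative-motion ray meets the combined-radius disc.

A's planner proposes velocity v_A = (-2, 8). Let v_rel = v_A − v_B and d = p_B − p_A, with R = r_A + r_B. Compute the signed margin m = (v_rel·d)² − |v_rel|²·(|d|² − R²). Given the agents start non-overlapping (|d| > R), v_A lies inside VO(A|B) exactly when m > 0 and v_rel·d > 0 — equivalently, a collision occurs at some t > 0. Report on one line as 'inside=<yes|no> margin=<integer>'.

d = (5, -20),  |d|² = 425;  R = 5+7 = 12,  c = 425−12² = 281
v_rel = (-6, 6),  |v_rel|² = 72;  v_rel·d = (-6)·(5) + (6)·(-20) = -150
72·t² + 300·t + 281 = 0  ⇒  m = (-150)² − 72·281 = 2268
m = 2268 > 0,  v_rel·d = -150 < 0  ⇒  outside

inside=no margin=2268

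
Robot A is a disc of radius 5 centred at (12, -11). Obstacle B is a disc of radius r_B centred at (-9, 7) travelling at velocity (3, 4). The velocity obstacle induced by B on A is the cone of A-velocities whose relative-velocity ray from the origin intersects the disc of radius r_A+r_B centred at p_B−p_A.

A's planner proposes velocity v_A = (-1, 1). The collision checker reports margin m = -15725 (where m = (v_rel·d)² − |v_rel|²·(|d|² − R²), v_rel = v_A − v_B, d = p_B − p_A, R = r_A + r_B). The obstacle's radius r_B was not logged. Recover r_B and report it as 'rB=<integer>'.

m = -15725
d = (-21, 18);  v_rel = (-4, -3),  |v_rel|² = 25
v_rel×d = (-4)·(18) − (-3)·(-21) = -135
since m = R²·25 − (-135)²:  R² = (18225 + -15725) / 25 = 100
R = √100 = 10  ⇒  r_B = 10 − 5 = 5

rB=5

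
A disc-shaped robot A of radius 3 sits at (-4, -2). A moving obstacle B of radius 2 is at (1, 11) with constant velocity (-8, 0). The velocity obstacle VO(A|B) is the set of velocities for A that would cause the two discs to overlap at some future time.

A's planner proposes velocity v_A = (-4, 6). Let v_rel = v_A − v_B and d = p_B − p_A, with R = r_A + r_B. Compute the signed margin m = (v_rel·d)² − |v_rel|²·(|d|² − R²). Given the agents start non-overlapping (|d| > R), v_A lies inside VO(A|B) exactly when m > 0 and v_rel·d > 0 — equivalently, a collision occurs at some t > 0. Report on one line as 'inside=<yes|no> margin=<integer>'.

d = (5, 13),  |d|² = 194;  R = 3+2 = 5,  c = 194−5² = 169
v_rel = (4, 6),  |v_rel|² = 52;  v_rel·d = (4)·(5) + (6)·(13) = 98
52·t² − 196·t + 169 = 0  ⇒  m = 98² − 52·169 = 816
m = 816 > 0,  v_rel·d = 98 > 0  ⇒  inside

inside=yes margin=816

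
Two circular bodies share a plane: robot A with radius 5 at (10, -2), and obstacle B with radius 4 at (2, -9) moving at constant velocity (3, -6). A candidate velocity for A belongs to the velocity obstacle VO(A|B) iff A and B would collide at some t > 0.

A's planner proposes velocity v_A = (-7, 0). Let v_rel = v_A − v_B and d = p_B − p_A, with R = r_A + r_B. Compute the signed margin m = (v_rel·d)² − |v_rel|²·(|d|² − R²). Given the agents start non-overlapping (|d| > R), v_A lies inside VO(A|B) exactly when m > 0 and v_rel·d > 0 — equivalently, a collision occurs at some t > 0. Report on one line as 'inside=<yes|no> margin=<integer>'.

d = (-8, -7),  |d|² = 113;  R = 5+4 = 9,  c = 113−9² = 32
v_rel = (-10, 6),  |v_rel|² = 136;  v_rel·d = (-10)·(-8) + (6)·(-7) = 38
136·t² − 76·t + 32 = 0  ⇒  m = 38² − 136·32 = -2908
m = -2908 < 0,  v_rel·d = 38 > 0  ⇒  outside

inside=no margin=-2908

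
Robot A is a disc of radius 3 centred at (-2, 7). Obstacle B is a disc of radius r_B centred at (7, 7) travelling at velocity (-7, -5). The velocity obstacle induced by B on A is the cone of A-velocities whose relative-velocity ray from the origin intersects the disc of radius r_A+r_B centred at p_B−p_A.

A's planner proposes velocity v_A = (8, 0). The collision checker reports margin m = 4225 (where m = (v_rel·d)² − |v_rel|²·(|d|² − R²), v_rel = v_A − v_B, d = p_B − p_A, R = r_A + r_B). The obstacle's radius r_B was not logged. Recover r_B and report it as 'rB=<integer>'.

m = 4225
d = (9, 0);  v_rel = (15, 5),  |v_rel|² = 250
v_rel×d = (15)·(0) − (5)·(9) = -45
since m = R²·250 − (-45)²:  R² = (2025 + 4225) / 250 = 25
R = √25 = 5  ⇒  r_B = 5 − 3 = 2

rB=2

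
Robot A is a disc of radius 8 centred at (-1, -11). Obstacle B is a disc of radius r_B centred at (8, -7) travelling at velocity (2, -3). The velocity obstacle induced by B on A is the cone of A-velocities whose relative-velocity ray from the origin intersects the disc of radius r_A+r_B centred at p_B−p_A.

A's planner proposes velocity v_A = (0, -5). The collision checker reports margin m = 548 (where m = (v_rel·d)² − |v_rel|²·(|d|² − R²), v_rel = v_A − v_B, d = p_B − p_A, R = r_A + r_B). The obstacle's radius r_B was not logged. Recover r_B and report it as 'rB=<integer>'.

m = 548
d = (9, 4);  v_rel = (-2, -2),  |v_rel|² = 8
v_rel×d = (-2)·(4) − (-2)·(9) = 10
since m = R²·8 − 10²:  R² = (100 + 548) / 8 = 81
R = √81 = 9  ⇒  r_B = 9 − 8 = 1

rB=1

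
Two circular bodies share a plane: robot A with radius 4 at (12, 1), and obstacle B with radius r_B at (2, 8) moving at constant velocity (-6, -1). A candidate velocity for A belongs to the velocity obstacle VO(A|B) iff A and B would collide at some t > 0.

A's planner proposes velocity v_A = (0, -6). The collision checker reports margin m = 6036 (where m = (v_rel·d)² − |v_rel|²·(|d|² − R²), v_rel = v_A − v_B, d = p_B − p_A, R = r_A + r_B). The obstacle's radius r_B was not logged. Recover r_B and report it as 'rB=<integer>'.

m = 6036
d = (-10, 7);  v_rel = (6, -5),  |v_rel|² = 61
v_rel×d = (6)·(7) − (-5)·(-10) = -8
since m = R²·61 − (-8)²:  R² = (64 + 6036) / 61 = 100
R = √100 = 10  ⇒  r_B = 10 − 4 = 6

rB=6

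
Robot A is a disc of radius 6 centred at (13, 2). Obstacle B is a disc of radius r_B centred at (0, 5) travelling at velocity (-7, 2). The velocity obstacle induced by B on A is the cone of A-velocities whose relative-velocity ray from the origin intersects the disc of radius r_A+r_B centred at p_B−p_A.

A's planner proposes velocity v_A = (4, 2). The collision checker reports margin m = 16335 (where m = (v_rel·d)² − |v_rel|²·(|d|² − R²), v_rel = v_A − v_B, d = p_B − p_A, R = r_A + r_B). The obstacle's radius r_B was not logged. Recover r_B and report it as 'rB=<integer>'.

m = 16335
d = (-13, 3);  v_rel = (11, 0),  |v_rel|² = 121
v_rel×d = (11)·(3) − (0)·(-13) = 33
since m = R²·121 − 33²:  R² = (1089 + 16335) / 121 = 144
R = √144 = 12  ⇒  r_B = 12 − 6 = 6

rB=6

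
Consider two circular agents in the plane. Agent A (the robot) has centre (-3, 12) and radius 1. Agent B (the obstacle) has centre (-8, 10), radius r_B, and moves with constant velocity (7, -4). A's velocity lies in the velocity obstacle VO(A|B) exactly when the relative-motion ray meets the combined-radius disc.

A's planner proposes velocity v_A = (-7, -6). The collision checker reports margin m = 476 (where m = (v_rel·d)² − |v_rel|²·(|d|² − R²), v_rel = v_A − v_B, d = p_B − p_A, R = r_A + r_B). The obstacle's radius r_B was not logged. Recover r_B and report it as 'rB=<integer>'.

m = 476
d = (-5, -2);  v_rel = (-14, -2),  |v_rel|² = 200
v_rel×d = (-14)·(-2) − (-2)·(-5) = 18
since m = R²·200 − 18²:  R² = (324 + 476) / 200 = 4
R = √4 = 2  ⇒  r_B = 2 − 1 = 1

rB=1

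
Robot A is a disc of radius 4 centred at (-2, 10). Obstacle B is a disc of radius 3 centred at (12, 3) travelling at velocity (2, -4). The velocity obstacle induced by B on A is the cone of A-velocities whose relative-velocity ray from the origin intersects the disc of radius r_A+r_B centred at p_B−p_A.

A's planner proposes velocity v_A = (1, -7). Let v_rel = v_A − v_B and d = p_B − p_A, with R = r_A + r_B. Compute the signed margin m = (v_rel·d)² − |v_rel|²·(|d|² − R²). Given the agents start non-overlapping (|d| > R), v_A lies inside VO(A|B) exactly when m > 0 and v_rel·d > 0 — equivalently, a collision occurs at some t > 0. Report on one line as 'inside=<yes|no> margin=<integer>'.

d = (14, -7),  |d|² = 245;  R = 4+3 = 7,  c = 245−7² = 196
v_rel = (-1, -3),  |v_rel|² = 10;  v_rel·d = (-1)·(14) + (-3)·(-7) = 7
10·t² − 14·t + 196 = 0  ⇒  m = 7² − 10·196 = -1911
m = -1911 < 0,  v_rel·d = 7 > 0  ⇒  outside

inside=no margin=-1911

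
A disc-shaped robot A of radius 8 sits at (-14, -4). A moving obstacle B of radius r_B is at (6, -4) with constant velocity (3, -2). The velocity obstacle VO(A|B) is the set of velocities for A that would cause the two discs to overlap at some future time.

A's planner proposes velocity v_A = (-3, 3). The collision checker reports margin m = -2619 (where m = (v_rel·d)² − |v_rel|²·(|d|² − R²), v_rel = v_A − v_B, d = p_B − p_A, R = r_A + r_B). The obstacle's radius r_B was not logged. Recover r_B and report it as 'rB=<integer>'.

m = -2619
d = (20, 0);  v_rel = (-6, 5),  |v_rel|² = 61
v_rel×d = (-6)·(0) − (5)·(20) = -100
since m = R²·61 − (-100)²:  R² = (10000 + -2619) / 61 = 121
R = √121 = 11  ⇒  r_B = 11 − 8 = 3

rB=3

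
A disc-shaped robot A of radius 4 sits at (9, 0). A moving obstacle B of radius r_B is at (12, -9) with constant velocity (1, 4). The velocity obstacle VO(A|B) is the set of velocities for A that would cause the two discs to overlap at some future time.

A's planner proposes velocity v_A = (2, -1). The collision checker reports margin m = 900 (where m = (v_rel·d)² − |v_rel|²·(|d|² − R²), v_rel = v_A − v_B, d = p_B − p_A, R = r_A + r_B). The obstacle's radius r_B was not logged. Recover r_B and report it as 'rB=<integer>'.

m = 900
d = (3, -9);  v_rel = (1, -5),  |v_rel|² = 26
v_rel×d = (1)·(-9) − (-5)·(3) = 6
since m = R²·26 − 6²:  R² = (36 + 900) / 26 = 36
R = √36 = 6  ⇒  r_B = 6 − 4 = 2

rB=2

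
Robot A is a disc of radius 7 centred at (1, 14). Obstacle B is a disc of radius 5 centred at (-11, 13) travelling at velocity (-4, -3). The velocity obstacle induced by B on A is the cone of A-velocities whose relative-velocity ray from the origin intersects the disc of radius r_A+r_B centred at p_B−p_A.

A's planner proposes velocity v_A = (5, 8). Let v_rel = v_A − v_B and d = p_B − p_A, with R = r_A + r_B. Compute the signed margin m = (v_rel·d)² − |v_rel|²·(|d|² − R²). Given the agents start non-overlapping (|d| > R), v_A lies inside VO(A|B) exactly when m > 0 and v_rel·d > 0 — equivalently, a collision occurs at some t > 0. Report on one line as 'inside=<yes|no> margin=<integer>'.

d = (-12, -1),  |d|² = 145;  R = 7+5 = 12,  c = 145−12² = 1
v_rel = (9, 11),  |v_rel|² = 202;  v_rel·d = (9)·(-12) + (11)·(-1) = -119
202·t² + 238·t + 1 = 0  ⇒  m = (-119)² − 202·1 = 13959
m = 13959 > 0,  v_rel·d = -119 < 0  ⇒  outside

inside=no margin=13959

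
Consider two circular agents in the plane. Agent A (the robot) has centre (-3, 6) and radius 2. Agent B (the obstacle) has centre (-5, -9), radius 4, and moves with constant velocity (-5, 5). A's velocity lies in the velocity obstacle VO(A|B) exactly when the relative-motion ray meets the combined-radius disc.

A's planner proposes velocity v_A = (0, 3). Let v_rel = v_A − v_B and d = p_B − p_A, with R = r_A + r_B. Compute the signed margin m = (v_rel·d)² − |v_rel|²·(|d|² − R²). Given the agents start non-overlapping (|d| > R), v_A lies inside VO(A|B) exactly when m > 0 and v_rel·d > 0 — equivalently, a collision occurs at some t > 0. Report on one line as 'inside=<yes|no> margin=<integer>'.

d = (-2, -15),  |d|² = 229;  R = 2+4 = 6,  c = 229−6² = 193
v_rel = (5, -2),  |v_rel|² = 29;  v_rel·d = (5)·(-2) + (-2)·(-15) = 20
29·t² − 40·t + 193 = 0  ⇒  m = 20² − 29·193 = -5197
m = -5197 < 0,  v_rel·d = 20 > 0  ⇒  outside

inside=no margin=-5197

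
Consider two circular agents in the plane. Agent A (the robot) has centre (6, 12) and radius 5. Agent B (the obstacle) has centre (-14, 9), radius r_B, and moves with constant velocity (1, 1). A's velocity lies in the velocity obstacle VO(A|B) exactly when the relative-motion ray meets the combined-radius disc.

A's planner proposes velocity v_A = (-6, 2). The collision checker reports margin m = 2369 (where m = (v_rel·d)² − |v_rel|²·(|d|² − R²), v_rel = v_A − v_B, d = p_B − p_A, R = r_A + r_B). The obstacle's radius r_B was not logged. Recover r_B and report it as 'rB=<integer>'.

m = 2369
d = (-20, -3);  v_rel = (-7, 1),  |v_rel|² = 50
v_rel×d = (-7)·(-3) − (1)·(-20) = 41
since m = R²·50 − 41²:  R² = (1681 + 2369) / 50 = 81
R = √81 = 9  ⇒  r_B = 9 − 5 = 4

rB=4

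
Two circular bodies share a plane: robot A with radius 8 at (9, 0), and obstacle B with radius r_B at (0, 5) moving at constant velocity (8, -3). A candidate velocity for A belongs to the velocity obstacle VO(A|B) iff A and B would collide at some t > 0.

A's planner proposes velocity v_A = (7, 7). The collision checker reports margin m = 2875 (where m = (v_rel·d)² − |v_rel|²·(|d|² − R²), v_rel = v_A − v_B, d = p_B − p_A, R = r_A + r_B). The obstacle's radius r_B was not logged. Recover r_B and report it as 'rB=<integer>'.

m = 2875
d = (-9, 5);  v_rel = (-1, 10),  |v_rel|² = 101
v_rel×d = (-1)·(5) − (10)·(-9) = 85
since m = R²·101 − 85²:  R² = (7225 + 2875) / 101 = 100
R = √100 = 10  ⇒  r_B = 10 − 8 = 2

rB=2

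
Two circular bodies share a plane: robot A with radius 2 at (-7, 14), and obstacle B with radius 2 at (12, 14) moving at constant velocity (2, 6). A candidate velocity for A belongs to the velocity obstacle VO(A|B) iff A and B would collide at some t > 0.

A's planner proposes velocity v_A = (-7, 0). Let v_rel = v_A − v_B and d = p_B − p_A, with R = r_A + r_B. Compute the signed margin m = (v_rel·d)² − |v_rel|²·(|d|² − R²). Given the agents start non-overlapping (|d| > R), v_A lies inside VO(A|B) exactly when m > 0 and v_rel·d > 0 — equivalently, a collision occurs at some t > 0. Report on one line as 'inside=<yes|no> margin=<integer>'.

d = (19, 0),  |d|² = 361;  R = 2+2 = 4,  c = 361−4² = 345
v_rel = (-9, -6),  |v_rel|² = 117;  v_rel·d = (-9)·(19) + (-6)·(0) = -171
117·t² + 342·t + 345 = 0  ⇒  m = (-171)² − 117·345 = -11124
m = -11124 < 0,  v_rel·d = -171 < 0  ⇒  outside

inside=no margin=-11124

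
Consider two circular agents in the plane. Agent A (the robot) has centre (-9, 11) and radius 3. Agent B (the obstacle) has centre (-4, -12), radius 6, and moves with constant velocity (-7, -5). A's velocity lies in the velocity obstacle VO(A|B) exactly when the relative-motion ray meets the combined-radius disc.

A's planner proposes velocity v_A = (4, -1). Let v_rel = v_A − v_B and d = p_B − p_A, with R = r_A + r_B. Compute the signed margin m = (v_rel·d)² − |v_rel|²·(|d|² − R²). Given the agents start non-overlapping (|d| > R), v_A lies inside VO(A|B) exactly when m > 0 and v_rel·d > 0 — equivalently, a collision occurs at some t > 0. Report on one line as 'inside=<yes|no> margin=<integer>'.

d = (5, -23),  |d|² = 554;  R = 3+6 = 9,  c = 554−9² = 473
v_rel = (11, 4),  |v_rel|² = 137;  v_rel·d = (11)·(5) + (4)·(-23) = -37
137·t² + 74·t + 473 = 0  ⇒  m = (-37)² − 137·473 = -63432
m = -63432 < 0,  v_rel·d = -37 < 0  ⇒  outside

inside=no margin=-63432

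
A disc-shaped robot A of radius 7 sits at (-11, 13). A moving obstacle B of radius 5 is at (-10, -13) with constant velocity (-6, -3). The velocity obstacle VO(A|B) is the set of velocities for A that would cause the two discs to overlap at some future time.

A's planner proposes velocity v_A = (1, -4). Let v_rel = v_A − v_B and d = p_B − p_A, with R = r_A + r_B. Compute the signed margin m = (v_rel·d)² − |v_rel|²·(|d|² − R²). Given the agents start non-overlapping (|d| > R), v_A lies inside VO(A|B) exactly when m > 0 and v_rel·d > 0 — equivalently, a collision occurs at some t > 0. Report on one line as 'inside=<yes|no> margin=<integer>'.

d = (1, -26),  |d|² = 677;  R = 7+5 = 12,  c = 677−12² = 533
v_rel = (7, -1),  |v_rel|² = 50;  v_rel·d = (7)·(1) + (-1)·(-26) = 33
50·t² − 66·t + 533 = 0  ⇒  m = 33² − 50·533 = -25561
m = -25561 < 0,  v_rel·d = 33 > 0  ⇒  outside

inside=no margin=-25561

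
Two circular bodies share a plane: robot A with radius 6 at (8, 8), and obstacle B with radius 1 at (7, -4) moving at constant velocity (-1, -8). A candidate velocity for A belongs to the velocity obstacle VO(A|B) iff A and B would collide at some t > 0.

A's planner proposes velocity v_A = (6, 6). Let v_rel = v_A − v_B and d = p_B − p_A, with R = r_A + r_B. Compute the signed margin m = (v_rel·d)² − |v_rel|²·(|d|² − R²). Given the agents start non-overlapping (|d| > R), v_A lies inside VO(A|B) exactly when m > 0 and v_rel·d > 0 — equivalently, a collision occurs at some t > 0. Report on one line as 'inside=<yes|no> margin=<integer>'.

d = (-1, -12),  |d|² = 145;  R = 6+1 = 7,  c = 145−7² = 96
v_rel = (7, 14),  |v_rel|² = 245;  v_rel·d = (7)·(-1) + (14)·(-12) = -175
245·t² + 350·t + 96 = 0  ⇒  m = (-175)² − 245·96 = 7105
m = 7105 > 0,  v_rel·d = -175 < 0  ⇒  outside

inside=no margin=7105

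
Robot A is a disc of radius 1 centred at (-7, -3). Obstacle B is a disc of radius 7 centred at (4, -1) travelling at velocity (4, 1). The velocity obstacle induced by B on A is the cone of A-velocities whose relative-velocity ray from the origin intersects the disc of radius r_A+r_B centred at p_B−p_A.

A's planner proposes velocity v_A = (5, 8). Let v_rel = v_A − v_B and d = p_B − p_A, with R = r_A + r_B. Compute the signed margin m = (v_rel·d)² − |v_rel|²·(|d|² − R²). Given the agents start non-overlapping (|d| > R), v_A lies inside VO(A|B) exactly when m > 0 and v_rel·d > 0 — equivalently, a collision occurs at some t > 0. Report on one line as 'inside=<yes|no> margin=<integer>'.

d = (11, 2),  |d|² = 125;  R = 1+7 = 8,  c = 125−8² = 61
v_rel = (1, 7),  |v_rel|² = 50;  v_rel·d = (1)·(11) + (7)·(2) = 25
50·t² − 50·t + 61 = 0  ⇒  m = 25² − 50·61 = -2425
m = -2425 < 0,  v_rel·d = 25 > 0  ⇒  outside

inside=no margin=-2425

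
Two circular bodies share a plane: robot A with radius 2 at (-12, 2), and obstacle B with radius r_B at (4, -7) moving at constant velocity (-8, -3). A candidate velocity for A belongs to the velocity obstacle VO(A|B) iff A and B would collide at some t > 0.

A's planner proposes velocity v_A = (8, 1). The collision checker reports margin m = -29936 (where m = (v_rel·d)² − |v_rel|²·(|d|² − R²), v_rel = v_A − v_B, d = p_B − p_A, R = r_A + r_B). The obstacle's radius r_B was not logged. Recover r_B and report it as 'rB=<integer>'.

m = -29936
d = (16, -9);  v_rel = (16, 4),  |v_rel|² = 272
v_rel×d = (16)·(-9) − (4)·(16) = -208
since m = R²·272 − (-208)²:  R² = (43264 + -29936) / 272 = 49
R = √49 = 7  ⇒  r_B = 7 − 2 = 5

rB=5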